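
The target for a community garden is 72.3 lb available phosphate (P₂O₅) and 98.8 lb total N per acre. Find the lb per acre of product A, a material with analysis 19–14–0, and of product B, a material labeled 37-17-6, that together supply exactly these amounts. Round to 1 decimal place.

Per-acre balance (a = product A, b = product B):
P₂O₅: 0.14·a + 0.17·b = 72.3
N: 0.19·a + 0.37·b = 98.8
Eliminate b: (row1) − 0.17/0.37·(row2) → 0.0527027·a = 26.9054, so a = 510.513.
Then b = (98.8 − 0.19·510.513) / 0.37 = 4.87179.

510.5 lb product A, 4.9 lb product B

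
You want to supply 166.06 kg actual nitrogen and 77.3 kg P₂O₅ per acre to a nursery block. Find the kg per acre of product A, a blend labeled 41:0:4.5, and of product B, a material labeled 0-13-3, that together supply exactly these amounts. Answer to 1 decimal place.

405.0 kg product A, 594.6 kg product B

Per-acre balance (a = product A, b = product B):
N: 0.41·a + 0·b = 166.06
P₂O₅: 0·a + 0.13·b = 77.3
Solving simultaneously: a = 405.024, b = 594.615.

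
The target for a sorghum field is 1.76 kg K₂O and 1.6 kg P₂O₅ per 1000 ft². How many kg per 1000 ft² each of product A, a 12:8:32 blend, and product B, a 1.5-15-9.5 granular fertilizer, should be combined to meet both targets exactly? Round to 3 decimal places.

Per-1000 ft² balance (a = product A, b = product B):
K₂O: 0.32·a + 0.095·b = 1.76
P₂O₅: 0.08·a + 0.15·b = 1.6
From row1: a = (1.76 − 0.095·b) / 0.32.
Into row2: 0.08·(1.76 − 0.095·b)/0.32 + 0.15·b = 1.6 → b = 9.18812, a = 2.77228.

2.772 kg product A, 9.188 kg product B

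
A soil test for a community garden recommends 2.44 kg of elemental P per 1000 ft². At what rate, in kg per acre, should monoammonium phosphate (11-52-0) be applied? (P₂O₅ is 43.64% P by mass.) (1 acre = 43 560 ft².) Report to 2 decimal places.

As P₂O₅: 2.44 / 0.4364 = 5.5912 kg per 1000 ft².
Product per 1000 ft² = 5.5912 / 52% = 10.7523 kg.
Convert to per acre: 10.7523 × 43.56 = 468.371 kg.

468.37 kg of product per acre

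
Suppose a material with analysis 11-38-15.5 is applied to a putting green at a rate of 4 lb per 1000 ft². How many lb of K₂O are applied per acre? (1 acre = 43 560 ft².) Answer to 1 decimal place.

K₂O per 1000 ft² = 4 × 15.5% = 0.62 lb.
Convert to per acre: 0.62 × 43.56 = 27.0072 lb.

27.0 lb K₂O per acre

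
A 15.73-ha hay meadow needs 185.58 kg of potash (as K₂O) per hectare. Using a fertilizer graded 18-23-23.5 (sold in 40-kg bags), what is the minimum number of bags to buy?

311 bags

Product per hectare = 185.58 / 23.5% = 789.702 kg.
Total product = 789.702 × 15.73 = 12422 kg.
Bags = ⌈12422 / 40⌉ = 311.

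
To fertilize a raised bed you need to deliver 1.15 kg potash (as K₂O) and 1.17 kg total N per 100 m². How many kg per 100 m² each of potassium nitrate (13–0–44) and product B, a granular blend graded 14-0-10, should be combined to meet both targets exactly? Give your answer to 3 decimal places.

With a, b = kg per 100 m² of potassium nitrate and product B:
K₂O: 0.44·a + 0.1·b = 1.15
N: 0.13·a + 0.14·b = 1.17
Eliminate b: (row1) − 0.1/0.14·(row2) → 0.347143·a = 0.314286, so a = 0.90535.
Then b = (1.17 − 0.13·0.90535) / 0.14 = 7.51646.

0.905 kg potassium nitrate, 7.516 kg product B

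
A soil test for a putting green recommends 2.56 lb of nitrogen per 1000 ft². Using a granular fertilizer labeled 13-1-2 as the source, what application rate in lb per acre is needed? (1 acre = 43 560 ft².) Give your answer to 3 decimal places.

Product per 1000 ft² = 2.56 / 13% = 19.6923 lb.
Convert to per acre: 19.6923 × 43.56 = 857.7969 lb.

857.797 lb of product per acre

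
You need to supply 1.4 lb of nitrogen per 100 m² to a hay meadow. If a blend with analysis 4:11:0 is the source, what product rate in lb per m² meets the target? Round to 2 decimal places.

Product per 100 m² = 1.4 / 4% = 35 lb.
Convert to per m²: 35 × 0.01 = 0.35 lb.

0.35 lb of product per sq m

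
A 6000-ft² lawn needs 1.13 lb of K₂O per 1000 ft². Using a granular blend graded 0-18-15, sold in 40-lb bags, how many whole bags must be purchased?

2 bags

Product per 1000 ft² = 1.13 / 15% = 7.53333 lb.
Total product = 7.53333 × 6000 / 1000 = 45.2 lb.
Bags = ⌈45.2 / 40⌉ = 2.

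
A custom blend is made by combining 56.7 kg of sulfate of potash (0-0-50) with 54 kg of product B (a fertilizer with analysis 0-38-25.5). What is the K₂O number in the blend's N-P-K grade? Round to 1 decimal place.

Total mass = 56.7 + 54 = 110.7 kg.
K₂O mass = 50%×56.7 + 25.5%×54 = 42.12 kg.
% K₂O = 42.12 / 110.7 = 38.0488%.

38.0% K₂O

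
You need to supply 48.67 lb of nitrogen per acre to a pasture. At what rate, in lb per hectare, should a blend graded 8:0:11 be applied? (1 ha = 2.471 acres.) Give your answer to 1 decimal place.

1503.3 lb of product per hectare

Product per acre = 48.67 / 8% = 608.375 lb.
Convert to per hectare: 608.375 × 2.471 = 1503.29 lb.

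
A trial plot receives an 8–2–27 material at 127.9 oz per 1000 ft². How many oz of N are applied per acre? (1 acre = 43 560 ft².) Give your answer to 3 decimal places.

nitrogen per 1000 ft² = 127.9 × 8% = 10.232 oz.
Convert to per acre: 10.232 × 43.56 = 445.7059 oz.

445.706 oz N per acre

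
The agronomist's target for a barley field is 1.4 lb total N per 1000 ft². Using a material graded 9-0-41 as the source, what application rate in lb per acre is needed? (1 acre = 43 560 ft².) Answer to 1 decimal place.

677.6 lb of product per acre

Product per 1000 ft² = 1.4 / 9% = 15.5556 lb.
Convert to per acre: 15.5556 × 43.56 = 677.6 lb.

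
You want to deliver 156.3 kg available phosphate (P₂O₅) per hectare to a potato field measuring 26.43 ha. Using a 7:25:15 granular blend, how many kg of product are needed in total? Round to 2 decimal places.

Product per hectare = 156.3 / 25% = 625.2 kg.
Total product = 625.2 × 26.43 = 16524.036 kg.

16524.04 kg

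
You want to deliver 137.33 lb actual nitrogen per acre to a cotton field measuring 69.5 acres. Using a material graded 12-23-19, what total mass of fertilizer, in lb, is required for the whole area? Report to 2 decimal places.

Product per acre = 137.33 / 12% = 1144.42 lb.
Total product = 1144.42 × 69.5 = 79536.958 lb.

79536.96 lb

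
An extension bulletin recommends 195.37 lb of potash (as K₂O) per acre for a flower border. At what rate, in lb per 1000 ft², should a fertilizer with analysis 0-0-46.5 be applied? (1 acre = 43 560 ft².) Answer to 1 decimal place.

9.6 lb of product per thousand sq ft

Product per acre = 195.37 / 46.5% = 420.151 lb.
Convert to per 1000 ft²: 420.151 × 0.0229568 = 9.64533 lb.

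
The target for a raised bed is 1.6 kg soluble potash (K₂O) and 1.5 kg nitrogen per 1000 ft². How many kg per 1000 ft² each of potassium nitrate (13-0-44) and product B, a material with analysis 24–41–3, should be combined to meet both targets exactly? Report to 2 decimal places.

With a, b = kg per 1000 ft² of potassium nitrate and product B:
K₂O: 0.44·a + 0.03·b = 1.6
N: 0.13·a + 0.24·b = 1.5
Eliminate b: (row1) − 0.03/0.24·(row2) → 0.42375·a = 1.4125, so a = 3.33333.
Then b = (1.5 − 0.13·3.33333) / 0.24 = 4.44444.

3.33 kg potassium nitrate, 4.44 kg product B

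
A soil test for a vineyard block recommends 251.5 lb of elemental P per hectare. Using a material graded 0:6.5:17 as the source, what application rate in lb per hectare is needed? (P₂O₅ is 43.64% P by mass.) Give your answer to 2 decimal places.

As P₂O₅: 251.5 / 0.4364 = 576.306 lb per hectare.
Product per hectare = 576.306 / 6.5% = 8866.248 lb.

8866.25 lb of product per hectare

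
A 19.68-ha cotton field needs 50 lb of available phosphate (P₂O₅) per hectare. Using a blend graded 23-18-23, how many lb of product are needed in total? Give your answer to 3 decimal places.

5466.667 lb

Product per hectare = 50 / 18% = 277.778 lb.
Total product = 277.778 × 19.68 = 5466.6667 lb.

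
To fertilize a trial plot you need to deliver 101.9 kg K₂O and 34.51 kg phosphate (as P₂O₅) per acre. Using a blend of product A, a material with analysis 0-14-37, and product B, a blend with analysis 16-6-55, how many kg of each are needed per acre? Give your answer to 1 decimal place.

234.8 kg product A, 27.3 kg product B

Let a = kg of product A, b = kg of product B (per acre).
K₂O: 0.37·a + 0.55·b = 101.9
P₂O₅: 0.14·a + 0.06·b = 34.51
Eliminate b: (row1) − 0.55/0.06·(row2) → -0.913333·a = -214.442, so a = 234.79.
Then b = (34.51 − 0.14·234.79) / 0.06 = 27.323.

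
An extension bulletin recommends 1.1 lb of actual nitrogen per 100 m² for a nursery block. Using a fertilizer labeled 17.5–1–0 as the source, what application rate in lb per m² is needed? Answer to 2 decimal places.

Product per 100 m² = 1.1 / 17.5% = 6.28571 lb.
Convert to per m²: 6.28571 × 0.01 = 0.0628571 lb.

0.06 lb of product per sq m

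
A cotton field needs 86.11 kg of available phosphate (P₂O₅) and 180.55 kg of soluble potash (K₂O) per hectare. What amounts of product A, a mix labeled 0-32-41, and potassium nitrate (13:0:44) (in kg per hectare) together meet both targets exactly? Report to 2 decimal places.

Per-hectare balance (a = product A, b = potassium nitrate):
P₂O₅: 0.32·a + 0·b = 86.11
K₂O: 0.41·a + 0.44·b = 180.55
Eliminate b: (row1) − 0/0.44·(row2) → 0.32·a = 86.11, so a = 269.094.
Then b = (180.55 − 0.41·269.094) / 0.44 = 159.594.

269.09 kg product A, 159.59 kg potassium nitrate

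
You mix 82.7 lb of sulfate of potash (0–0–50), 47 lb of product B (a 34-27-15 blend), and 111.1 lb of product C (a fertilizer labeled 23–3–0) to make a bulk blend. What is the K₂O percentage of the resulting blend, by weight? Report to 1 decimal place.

Total mass = 82.7 + 47 + 111.1 = 240.8 lb.
K₂O mass = 50%×82.7 + 15%×47 + 0%×111.1 = 48.4 lb.
% K₂O = 48.4 / 240.8 = 20.0997%.

20.1% K₂O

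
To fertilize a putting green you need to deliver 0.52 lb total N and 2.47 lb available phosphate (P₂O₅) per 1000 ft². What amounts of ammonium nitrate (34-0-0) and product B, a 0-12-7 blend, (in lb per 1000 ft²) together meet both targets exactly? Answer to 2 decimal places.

1.53 lb ammonium nitrate, 20.58 lb product B

Let a = lb of ammonium nitrate, b = lb of product B (per 1000 ft²).
N: 0.34·a + 0·b = 0.52
P₂O₅: 0·a + 0.12·b = 2.47
Solving simultaneously: a = 1.52941, b = 20.5833.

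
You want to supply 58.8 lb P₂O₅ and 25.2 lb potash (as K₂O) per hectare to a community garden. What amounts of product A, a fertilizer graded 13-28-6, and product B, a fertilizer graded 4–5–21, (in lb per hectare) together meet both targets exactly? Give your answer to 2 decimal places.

198.71 lb product A, 63.23 lb product B

Let a = lb of product A, b = lb of product B (per hectare).
P₂O₅: 0.28·a + 0.05·b = 58.8
K₂O: 0.06·a + 0.21·b = 25.2
Eliminate b: (row1) − 0.05/0.21·(row2) → 0.265714·a = 52.8, so a = 198.7097.
Then b = (25.2 − 0.06·198.7097) / 0.21 = 63.2258.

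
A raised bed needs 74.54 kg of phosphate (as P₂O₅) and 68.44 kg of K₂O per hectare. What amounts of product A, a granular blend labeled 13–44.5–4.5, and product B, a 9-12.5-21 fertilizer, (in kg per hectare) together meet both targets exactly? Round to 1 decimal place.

80.8 kg product A, 308.6 kg product B

Per-hectare balance (a = product A, b = product B):
P₂O₅: 0.445·a + 0.125·b = 74.54
K₂O: 0.045·a + 0.21·b = 68.44
Eliminate a: (row1) − 0.445/0.045·(row2) → -1.95167·b = -602.256, so b = 308.585.
Back-substitute: a = (74.54 − 0.125·308.585) / 0.445 = 80.8244.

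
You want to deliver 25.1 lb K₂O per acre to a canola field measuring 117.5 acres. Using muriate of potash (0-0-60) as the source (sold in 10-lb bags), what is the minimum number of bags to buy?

492 bags

Product per acre = 25.1 / 60% = 41.8333 lb.
Total product = 41.8333 × 117.5 = 4915.42 lb.
Bags = ⌈4915.42 / 10⌉ = 492.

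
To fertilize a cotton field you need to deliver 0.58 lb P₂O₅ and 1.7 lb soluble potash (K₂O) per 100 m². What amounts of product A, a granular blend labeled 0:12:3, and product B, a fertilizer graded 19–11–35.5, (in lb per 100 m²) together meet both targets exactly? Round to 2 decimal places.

With a, b = lb per 100 m² of product A and product B:
P₂O₅: 0.12·a + 0.11·b = 0.58
K₂O: 0.03·a + 0.355·b = 1.7
From row1: a = (0.58 − 0.11·b) / 0.12.
Into row2: 0.03·(0.58 − 0.11·b)/0.12 + 0.355·b = 1.7 → b = 4.74809, a = 0.480916.

0.48 lb product A, 4.75 lb product B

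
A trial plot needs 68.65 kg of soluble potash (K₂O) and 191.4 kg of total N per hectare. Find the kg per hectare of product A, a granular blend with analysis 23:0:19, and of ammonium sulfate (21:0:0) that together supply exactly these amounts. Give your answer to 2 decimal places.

Let a = kg of product A, b = kg of ammonium sulfate (per hectare).
K₂O: 0.19·a + 0·b = 68.65
N: 0.23·a + 0.21·b = 191.4
From row1: a = (68.65 − 0·b) / 0.19.
Into row2: 0.23·(68.65 − 0·b)/0.19 + 0.21·b = 191.4 → b = 515.702, a = 361.316.

361.32 kg product A, 515.70 kg ammonium sulfate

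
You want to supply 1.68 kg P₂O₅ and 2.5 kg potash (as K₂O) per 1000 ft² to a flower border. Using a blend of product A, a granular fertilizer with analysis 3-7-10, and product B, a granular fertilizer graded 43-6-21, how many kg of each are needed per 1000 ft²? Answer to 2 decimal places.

With a, b = kg per 1000 ft² of product A and product B:
P₂O₅: 0.07·a + 0.06·b = 1.68
K₂O: 0.1·a + 0.21·b = 2.5
Solving simultaneously: a = 23.3103, b = 0.804598.

23.31 kg product A, 0.80 kg product B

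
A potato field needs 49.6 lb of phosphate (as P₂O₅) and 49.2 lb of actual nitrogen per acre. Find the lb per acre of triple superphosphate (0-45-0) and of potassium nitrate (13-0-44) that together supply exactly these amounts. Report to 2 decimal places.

Let a = lb of triple superphosphate, b = lb of potassium nitrate (per acre).
P₂O₅: 0.45·a + 0·b = 49.6
N: 0·a + 0.13·b = 49.2
Solving simultaneously: a = 110.222, b = 378.462.

110.22 lb triple superphosphate, 378.46 lb potassium nitrate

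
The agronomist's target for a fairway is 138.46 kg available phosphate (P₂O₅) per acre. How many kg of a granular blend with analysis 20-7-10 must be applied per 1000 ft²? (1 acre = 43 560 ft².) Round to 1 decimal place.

45.4 kg of product per thousand sq ft

Product per acre = 138.46 / 7% = 1978 kg.
Convert to per 1000 ft²: 1978 × 0.0229568 = 45.4086 kg.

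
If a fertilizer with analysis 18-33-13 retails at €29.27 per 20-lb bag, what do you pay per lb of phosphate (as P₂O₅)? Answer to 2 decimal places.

€4.43 per lb P₂O₅

P₂O₅ in bag = 20 × 33% = 6.6 lb.
Cost per lb P₂O₅ = €29.27 / 6.6 = €4.4348.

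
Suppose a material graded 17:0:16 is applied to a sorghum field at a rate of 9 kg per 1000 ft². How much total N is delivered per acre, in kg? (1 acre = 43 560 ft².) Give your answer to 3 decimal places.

66.647 kg N per acre

nitrogen per 1000 ft² = 9 × 17% = 1.53 kg.
Convert to per acre: 1.53 × 43.56 = 66.6468 kg.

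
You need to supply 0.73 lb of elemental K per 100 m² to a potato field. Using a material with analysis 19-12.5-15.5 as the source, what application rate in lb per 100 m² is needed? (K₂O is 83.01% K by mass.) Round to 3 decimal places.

5.674 lb of product per hundred sq m

As K₂O: 0.73 / 0.8301 = 0.879412 lb per 100 m².
Product per 100 m² = 0.879412 / 15.5% = 5.67363 lb.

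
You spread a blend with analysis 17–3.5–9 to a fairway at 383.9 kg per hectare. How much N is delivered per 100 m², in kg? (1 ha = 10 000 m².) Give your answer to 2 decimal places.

0.65 kg N per hundred sq m

nitrogen per hectare = 383.9 × 17% = 65.263 kg.
Convert to per 100 m²: 65.263 × 0.01 = 0.65263 kg.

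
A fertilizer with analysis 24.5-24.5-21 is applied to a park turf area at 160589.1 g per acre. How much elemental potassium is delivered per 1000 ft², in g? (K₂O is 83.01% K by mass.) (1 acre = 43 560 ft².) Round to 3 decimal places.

K₂O per acre = 160589.1 × 21% = 33723.7 g.
Elemental K = 33723.7 × 0.8301 = 27994.1 g per acre.
Convert to per 1000 ft²: 27994.1 × 0.0229568 = 642.65502 g.

642.655 g K per thousand sq ft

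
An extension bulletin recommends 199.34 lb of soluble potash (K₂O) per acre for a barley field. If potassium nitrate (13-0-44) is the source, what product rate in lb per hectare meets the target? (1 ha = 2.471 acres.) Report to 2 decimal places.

1119.48 lb of product per hectare

Product per acre = 199.34 / 44% = 453.045 lb.
Convert to per hectare: 453.045 × 2.471 = 1119.475 lb.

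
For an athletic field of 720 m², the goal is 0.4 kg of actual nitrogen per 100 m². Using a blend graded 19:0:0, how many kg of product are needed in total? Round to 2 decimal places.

15.16 kg

Product per 100 m² = 0.4 / 19% = 2.10526 kg.
Total product = 2.10526 × 720 / 100 = 15.1579 kg.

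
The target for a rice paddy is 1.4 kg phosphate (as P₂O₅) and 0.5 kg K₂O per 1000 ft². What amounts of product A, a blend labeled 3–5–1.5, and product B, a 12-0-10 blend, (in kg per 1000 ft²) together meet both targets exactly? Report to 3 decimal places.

Let a = kg of product A, b = kg of product B (per 1000 ft²).
P₂O₅: 0.05·a + 0·b = 1.4
K₂O: 0.015·a + 0.1·b = 0.5
Eliminate b: (row1) − 0/0.1·(row2) → 0.05·a = 1.4, so a = 28.
Then b = (0.5 − 0.015·28) / 0.1 = 0.8.

28.000 kg product A, 0.800 kg product B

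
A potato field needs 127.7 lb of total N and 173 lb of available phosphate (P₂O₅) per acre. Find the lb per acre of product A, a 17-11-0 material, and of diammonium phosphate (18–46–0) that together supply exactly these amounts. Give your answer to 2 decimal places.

472.64 lb product A, 263.07 lb diammonium phosphate

Per-acre balance (a = product A, b = diammonium phosphate):
N: 0.17·a + 0.18·b = 127.7
P₂O₅: 0.11·a + 0.46·b = 173
From row1: a = (127.7 − 0.18·b) / 0.17.
Into row2: 0.11·(127.7 − 0.18·b)/0.17 + 0.46·b = 173 → b = 263.065, a = 472.637.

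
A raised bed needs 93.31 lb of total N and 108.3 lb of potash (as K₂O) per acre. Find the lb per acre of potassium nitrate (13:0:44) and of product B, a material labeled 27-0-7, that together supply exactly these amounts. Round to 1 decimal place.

Let a = lb of potassium nitrate, b = lb of product B (per acre).
N: 0.13·a + 0.27·b = 93.31
K₂O: 0.44·a + 0.07·b = 108.3
From row1: a = (93.31 − 0.27·b) / 0.13.
Into row2: 0.44·(93.31 − 0.27·b)/0.13 + 0.07·b = 108.3 → b = 245.92, a = 207.013.

207.0 lb potassium nitrate, 245.9 lb product B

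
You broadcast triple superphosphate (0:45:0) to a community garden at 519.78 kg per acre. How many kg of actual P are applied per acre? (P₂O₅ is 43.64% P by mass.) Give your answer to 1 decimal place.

102.1 kg P per acre

P₂O₅ per acre = 519.78 × 45% = 233.901 kg.
Elemental P = 233.901 × 0.4364 = 102.074 kg per acre.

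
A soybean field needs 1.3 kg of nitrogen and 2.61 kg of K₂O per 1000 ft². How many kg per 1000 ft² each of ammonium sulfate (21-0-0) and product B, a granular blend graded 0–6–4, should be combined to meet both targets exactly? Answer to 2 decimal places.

Let a = kg of ammonium sulfate, b = kg of product B (per 1000 ft²).
N: 0.21·a + 0·b = 1.3
K₂O: 0·a + 0.04·b = 2.61
Solving simultaneously: a = 6.19048, b = 65.25.

6.19 kg ammonium sulfate, 65.25 kg product B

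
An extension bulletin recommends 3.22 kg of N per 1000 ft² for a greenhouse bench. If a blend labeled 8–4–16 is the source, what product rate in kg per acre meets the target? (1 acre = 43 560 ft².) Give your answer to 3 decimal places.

Product per 1000 ft² = 3.22 / 8% = 40.25 kg.
Convert to per acre: 40.25 × 43.56 = 1753.29 kg.

1753.290 kg of product per acre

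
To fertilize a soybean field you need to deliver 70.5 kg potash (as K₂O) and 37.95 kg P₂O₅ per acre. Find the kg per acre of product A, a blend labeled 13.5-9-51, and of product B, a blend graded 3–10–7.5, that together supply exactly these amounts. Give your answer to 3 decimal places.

95.000 kg product A, 294.000 kg product B

Let a = kg of product A, b = kg of product B (per acre).
K₂O: 0.51·a + 0.075·b = 70.5
P₂O₅: 0.09·a + 0.1·b = 37.95
Solving simultaneously: a = 95, b = 294.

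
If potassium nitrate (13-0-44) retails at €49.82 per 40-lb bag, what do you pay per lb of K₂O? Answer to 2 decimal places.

K₂O in bag = 40 × 44% = 17.6 lb.
Cost per lb K₂O = €49.82 / 17.6 = €2.8307.

€2.83 per lb K₂O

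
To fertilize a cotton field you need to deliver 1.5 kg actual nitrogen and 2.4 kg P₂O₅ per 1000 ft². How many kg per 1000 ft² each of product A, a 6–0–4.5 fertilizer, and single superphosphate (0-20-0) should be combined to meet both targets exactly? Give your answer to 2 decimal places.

Let a = kg of product A, b = kg of single superphosphate (per 1000 ft²).
N: 0.06·a + 0·b = 1.5
P₂O₅: 0·a + 0.2·b = 2.4
Solving simultaneously: a = 25, b = 12.

25.00 kg product A, 12.00 kg single superphosphate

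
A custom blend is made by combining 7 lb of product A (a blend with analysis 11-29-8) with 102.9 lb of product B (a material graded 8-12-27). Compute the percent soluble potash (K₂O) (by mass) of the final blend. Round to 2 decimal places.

Total mass = 7 + 102.9 = 109.9 lb.
K₂O mass = 8%×7 + 27%×102.9 = 28.343 lb.
% K₂O = 28.343 / 109.9 = 25.7898%.

25.79% K₂O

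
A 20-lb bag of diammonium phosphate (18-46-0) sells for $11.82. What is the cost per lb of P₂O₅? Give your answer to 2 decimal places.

$1.28 per lb P₂O₅

P₂O₅ in bag = 20 × 46% = 9.2 lb.
Cost per lb P₂O₅ = $11.82 / 9.2 = $1.2848.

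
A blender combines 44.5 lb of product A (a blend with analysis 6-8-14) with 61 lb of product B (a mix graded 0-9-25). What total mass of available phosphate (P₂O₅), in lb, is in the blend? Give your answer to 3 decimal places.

9.050 lb P₂O₅

P₂O₅ mass = 8%×44.5 + 9%×61 = 9.05 lb.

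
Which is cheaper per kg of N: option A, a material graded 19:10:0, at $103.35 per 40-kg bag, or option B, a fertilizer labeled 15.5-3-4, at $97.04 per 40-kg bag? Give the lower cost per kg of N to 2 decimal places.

$13.60 per kg N (option A)

option A: N per bag = 40 × 19% = 7.6 kg; cost = 103.35 / 7.6 = $13.5987/kg N.
option B: N per bag = 40 × 15.5% = 6.2 kg; cost = 97.04 / 6.2 = $15.6516/kg N.
option A is cheaper.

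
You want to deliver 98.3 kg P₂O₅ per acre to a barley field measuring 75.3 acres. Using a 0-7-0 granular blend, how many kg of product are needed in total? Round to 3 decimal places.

105742.714 kg

Product per acre = 98.3 / 7% = 1404.29 kg.
Total product = 1404.29 × 75.3 = 105742.7143 kg.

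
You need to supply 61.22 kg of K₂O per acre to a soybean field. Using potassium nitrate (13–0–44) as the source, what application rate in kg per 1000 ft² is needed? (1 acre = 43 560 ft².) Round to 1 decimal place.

3.2 kg of product per thousand sq ft

Product per acre = 61.22 / 44% = 139.136 kg.
Convert to per 1000 ft²: 139.136 × 0.0229568 = 3.19413 kg.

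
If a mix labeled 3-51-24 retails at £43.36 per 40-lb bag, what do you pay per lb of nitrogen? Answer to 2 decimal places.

£36.13 per lb N

N in bag = 40 × 3% = 1.2 lb.
Cost per lb N = £43.36 / 1.2 = £36.1333.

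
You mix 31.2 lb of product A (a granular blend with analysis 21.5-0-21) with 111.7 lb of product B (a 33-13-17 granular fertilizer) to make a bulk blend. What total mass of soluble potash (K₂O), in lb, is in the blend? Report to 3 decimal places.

25.541 lb K₂O

K₂O mass = 21%×31.2 + 17%×111.7 = 25.541 lb.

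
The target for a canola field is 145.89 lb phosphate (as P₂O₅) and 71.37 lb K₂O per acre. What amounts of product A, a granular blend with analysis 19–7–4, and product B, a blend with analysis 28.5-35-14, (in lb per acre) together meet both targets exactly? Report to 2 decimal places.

Per-acre balance (a = product A, b = product B):
P₂O₅: 0.07·a + 0.35·b = 145.89
K₂O: 0.04·a + 0.14·b = 71.37
Solving simultaneously: a = 1084.5, b = 199.929.

1084.50 lb product A, 199.93 lb product B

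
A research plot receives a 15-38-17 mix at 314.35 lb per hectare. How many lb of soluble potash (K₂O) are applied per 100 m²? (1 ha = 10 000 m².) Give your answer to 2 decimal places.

0.53 lb K₂O per hundred sq m

K₂O per hectare = 314.35 × 17% = 53.4395 lb.
Convert to per 100 m²: 53.4395 × 0.01 = 0.534395 lb.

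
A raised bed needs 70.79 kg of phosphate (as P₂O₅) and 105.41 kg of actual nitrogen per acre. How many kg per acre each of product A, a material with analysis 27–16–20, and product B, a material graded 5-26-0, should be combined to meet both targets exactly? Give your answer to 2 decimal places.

With a, b = kg per acre of product A and product B:
P₂O₅: 0.16·a + 0.26·b = 70.79
N: 0.27·a + 0.05·b = 105.41
Solving simultaneously: a = 383.715, b = 36.1367.

383.72 kg product A, 36.14 kg product B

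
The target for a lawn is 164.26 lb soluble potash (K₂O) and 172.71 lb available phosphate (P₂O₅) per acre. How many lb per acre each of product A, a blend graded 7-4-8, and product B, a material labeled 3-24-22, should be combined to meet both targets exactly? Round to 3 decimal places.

137.135 lb product A, 696.769 lb product B

Per-acre balance (a = product A, b = product B):
K₂O: 0.08·a + 0.22·b = 164.26
P₂O₅: 0.04·a + 0.24·b = 172.71
From row1: a = (164.26 − 0.22·b) / 0.08.
Into row2: 0.04·(164.26 − 0.22·b)/0.08 + 0.24·b = 172.71 → b = 696.7692, a = 137.1346.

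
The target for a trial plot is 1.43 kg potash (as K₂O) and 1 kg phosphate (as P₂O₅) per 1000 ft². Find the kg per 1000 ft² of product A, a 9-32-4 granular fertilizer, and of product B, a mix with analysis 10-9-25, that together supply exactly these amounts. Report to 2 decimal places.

With a, b = kg per 1000 ft² of product A and product B:
K₂O: 0.04·a + 0.25·b = 1.43
P₂O₅: 0.32·a + 0.09·b = 1
Eliminate b: (row1) − 0.25/0.09·(row2) → -0.848889·a = -1.34778, so a = 1.5877.
Then b = (1 − 0.32·1.5877) / 0.09 = 5.46597.

1.59 kg product A, 5.47 kg product B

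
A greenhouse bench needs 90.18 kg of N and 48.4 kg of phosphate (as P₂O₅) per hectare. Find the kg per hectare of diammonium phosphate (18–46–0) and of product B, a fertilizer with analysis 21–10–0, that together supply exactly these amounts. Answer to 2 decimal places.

14.58 kg diammonium phosphate, 416.93 kg product B

Let a = kg of diammonium phosphate, b = kg of product B (per hectare).
N: 0.18·a + 0.21·b = 90.18
P₂O₅: 0.46·a + 0.1·b = 48.4
Eliminate b: (row1) − 0.21/0.1·(row2) → -0.786·a = -11.46, so a = 14.5802.
Then b = (48.4 − 0.46·14.5802) / 0.1 = 416.931.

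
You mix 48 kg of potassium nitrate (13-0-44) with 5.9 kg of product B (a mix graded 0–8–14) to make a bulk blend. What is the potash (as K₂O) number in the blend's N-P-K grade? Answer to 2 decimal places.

Total mass = 48 + 5.9 = 53.9 kg.
K₂O mass = 44%×48 + 14%×5.9 = 21.946 kg.
% K₂O = 21.946 / 53.9 = 40.7161%.

40.72% K₂O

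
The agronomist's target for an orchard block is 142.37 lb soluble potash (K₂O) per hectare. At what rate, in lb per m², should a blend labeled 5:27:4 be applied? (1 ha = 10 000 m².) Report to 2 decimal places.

0.36 lb of product per sq m

Product per hectare = 142.37 / 4% = 3559.25 lb.
Convert to per m²: 3559.25 × 0.0001 = 0.355925 lb.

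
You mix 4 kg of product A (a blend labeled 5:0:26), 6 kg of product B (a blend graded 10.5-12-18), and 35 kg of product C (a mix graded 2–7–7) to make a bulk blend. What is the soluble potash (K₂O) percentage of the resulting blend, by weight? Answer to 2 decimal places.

10.16% K₂O

Total mass = 4 + 6 + 35 = 45 kg.
K₂O mass = 26%×4 + 18%×6 + 7%×35 = 4.57 kg.
% K₂O = 4.57 / 45 = 10.1556%.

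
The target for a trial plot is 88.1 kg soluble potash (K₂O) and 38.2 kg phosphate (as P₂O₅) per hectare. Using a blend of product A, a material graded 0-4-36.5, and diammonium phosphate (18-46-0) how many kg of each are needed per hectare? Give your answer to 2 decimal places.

Let a = kg of product A, b = kg of diammonium phosphate (per hectare).
K₂O: 0.365·a + 0·b = 88.1
P₂O₅: 0.04·a + 0.46·b = 38.2
Eliminate a: (row1) − 0.365/0.04·(row2) → -4.1975·b = -260.475, so b = 62.0548.
Back-substitute: a = (88.1 − 0·62.0548) / 0.365 = 241.3699.

241.37 kg product A, 62.05 kg diammonium phosphate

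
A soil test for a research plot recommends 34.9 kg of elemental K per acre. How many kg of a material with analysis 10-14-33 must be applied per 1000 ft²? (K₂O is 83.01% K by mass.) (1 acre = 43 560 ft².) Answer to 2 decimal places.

As K₂O: 34.9 / 0.8301 = 42.0431 kg per acre.
Product per acre = 42.0431 / 33% = 127.403 kg.
Convert to per 1000 ft²: 127.403 × 0.0229568 = 2.92478 kg.

2.92 kg of product per thousand sq ft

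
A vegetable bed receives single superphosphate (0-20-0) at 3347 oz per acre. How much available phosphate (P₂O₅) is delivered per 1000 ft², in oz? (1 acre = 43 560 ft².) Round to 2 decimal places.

15.37 oz P₂O₅ per thousand sq ft

P₂O₅ per acre = 3347 × 20% = 669.4 oz.
Convert to per 1000 ft²: 669.4 × 0.0229568 = 15.3673 oz.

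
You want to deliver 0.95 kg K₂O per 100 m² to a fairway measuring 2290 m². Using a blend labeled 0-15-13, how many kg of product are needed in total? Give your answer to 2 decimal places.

Product per 100 m² = 0.95 / 13% = 7.30769 kg.
Total product = 7.30769 × 2290 / 100 = 167.346 kg.

167.35 kg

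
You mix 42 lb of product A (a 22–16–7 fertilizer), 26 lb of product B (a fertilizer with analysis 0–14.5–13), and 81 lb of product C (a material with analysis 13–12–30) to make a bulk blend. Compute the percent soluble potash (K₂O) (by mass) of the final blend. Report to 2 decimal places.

Total mass = 42 + 26 + 81 = 149 lb.
K₂O mass = 7%×42 + 13%×26 + 30%×81 = 30.62 lb.
% K₂O = 30.62 / 149 = 20.5503%.

20.55% K₂O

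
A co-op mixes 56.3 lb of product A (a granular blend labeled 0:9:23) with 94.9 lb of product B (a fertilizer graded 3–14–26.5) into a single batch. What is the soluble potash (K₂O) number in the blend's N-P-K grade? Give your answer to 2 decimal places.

Total mass = 56.3 + 94.9 = 151.2 lb.
K₂O mass = 23%×56.3 + 26.5%×94.9 = 38.0975 lb.
% K₂O = 38.0975 / 151.2 = 25.1968%.

25.20% K₂O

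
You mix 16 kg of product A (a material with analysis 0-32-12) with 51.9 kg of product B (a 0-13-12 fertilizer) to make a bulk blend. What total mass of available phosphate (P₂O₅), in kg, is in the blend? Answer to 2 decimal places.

11.87 kg P₂O₅

P₂O₅ mass = 32%×16 + 13%×51.9 = 11.867 kg.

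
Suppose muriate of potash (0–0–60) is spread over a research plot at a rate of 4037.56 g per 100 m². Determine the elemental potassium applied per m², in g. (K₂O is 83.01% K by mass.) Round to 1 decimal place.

K₂O per 100 m² = 4037.56 × 60% = 2422.54 g.
Elemental K = 2422.54 × 0.8301 = 2010.95 g per 100 m².
Convert to per m²: 2010.95 × 0.01 = 20.1095 g.

20.1 g K per sq m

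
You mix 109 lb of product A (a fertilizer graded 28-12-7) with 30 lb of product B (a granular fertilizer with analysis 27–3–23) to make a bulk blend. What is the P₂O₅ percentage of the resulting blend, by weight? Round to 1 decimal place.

10.1% P₂O₅

Total mass = 109 + 30 = 139 lb.
P₂O₅ mass = 12%×109 + 3%×30 = 13.98 lb.
% P₂O₅ = 13.98 / 139 = 10.0576%.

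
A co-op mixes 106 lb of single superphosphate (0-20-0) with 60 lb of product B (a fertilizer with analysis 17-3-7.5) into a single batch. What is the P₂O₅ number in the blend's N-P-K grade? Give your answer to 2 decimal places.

Total mass = 106 + 60 = 166 lb.
P₂O₅ mass = 20%×106 + 3%×60 = 23 lb.
% P₂O₅ = 23 / 166 = 13.8554%.

13.86% P₂O₅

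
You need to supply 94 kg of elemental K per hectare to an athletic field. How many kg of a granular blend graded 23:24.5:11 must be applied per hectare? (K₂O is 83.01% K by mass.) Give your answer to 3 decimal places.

As K₂O: 94 / 0.8301 = 113.239 kg per hectare.
Product per hectare = 113.239 / 11% = 1029.4488 kg.

1029.449 kg of product per hectare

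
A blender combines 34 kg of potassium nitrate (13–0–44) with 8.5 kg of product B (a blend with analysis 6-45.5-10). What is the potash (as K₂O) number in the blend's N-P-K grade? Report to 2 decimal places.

37.20% K₂O

Total mass = 34 + 8.5 = 42.5 kg.
K₂O mass = 44%×34 + 10%×8.5 = 15.81 kg.
% K₂O = 15.81 / 42.5 = 37.2%.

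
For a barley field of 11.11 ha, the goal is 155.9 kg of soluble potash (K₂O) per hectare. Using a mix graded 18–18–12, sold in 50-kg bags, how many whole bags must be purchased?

289 bags

Product per hectare = 155.9 / 12% = 1299.17 kg.
Total product = 1299.17 × 11.11 = 14433.7 kg.
Bags = ⌈14433.7 / 50⌉ = 289.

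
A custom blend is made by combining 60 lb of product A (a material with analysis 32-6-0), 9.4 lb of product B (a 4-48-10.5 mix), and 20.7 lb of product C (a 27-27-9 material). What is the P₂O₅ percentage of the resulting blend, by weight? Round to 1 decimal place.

15.2% P₂O₅

Total mass = 60 + 9.4 + 20.7 = 90.1 lb.
P₂O₅ mass = 6%×60 + 48%×9.4 + 27%×20.7 = 13.701 lb.
% P₂O₅ = 13.701 / 90.1 = 15.2064%.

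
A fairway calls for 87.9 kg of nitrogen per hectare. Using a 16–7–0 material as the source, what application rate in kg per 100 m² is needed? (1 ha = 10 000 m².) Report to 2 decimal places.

Product per hectare = 87.9 / 16% = 549.375 kg.
Convert to per 100 m²: 549.375 × 0.01 = 5.49375 kg.

5.49 kg of product per hundred sq m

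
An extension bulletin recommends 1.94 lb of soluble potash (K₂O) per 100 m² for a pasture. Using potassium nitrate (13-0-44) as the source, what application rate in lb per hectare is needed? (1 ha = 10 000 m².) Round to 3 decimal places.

Product per 100 m² = 1.94 / 44% = 4.40909 lb.
Convert to per hectare: 4.40909 × 100 = 440.9091 lb.

440.909 lb of product per hectare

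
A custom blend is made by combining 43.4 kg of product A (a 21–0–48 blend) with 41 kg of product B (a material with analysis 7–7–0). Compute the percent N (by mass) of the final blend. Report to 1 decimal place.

14.2% N

Total mass = 43.4 + 41 = 84.4 kg.
N mass = 21%×43.4 + 7%×41 = 11.984 kg.
% N = 11.984 / 84.4 = 14.1991%.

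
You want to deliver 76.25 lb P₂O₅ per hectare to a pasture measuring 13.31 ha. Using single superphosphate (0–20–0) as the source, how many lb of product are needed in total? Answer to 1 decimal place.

Product per hectare = 76.25 / 20% = 381.25 lb.
Total product = 381.25 × 13.31 = 5074.44 lb.

5074.4 lb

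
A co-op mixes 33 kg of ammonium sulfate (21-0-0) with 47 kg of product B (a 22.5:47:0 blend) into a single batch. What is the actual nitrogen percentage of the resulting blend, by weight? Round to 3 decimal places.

21.881% N

Total mass = 33 + 47 = 80 kg.
N mass = 21%×33 + 22.5%×47 = 17.505 kg.
% N = 17.505 / 80 = 21.8813%.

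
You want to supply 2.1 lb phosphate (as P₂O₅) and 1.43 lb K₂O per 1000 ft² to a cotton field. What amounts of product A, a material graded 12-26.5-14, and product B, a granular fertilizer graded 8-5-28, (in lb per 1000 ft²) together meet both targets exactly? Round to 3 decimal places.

7.686 lb product A, 1.264 lb product B

With a, b = lb per 1000 ft² of product A and product B:
P₂O₅: 0.265·a + 0.05·b = 2.1
K₂O: 0.14·a + 0.28·b = 1.43
Eliminate a: (row1) − 0.265/0.14·(row2) → -0.48·b = -0.606786, so b = 1.26414.
Back-substitute: a = (2.1 − 0.05·1.26414) / 0.265 = 7.68601.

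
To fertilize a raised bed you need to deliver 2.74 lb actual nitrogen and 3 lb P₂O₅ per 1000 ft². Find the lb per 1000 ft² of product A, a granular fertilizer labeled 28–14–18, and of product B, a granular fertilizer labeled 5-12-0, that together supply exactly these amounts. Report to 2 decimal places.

Per-1000 ft² balance (a = product A, b = product B):
N: 0.28·a + 0.05·b = 2.74
P₂O₅: 0.14·a + 0.12·b = 3
From row1: a = (2.74 − 0.05·b) / 0.28.
Into row2: 0.14·(2.74 − 0.05·b)/0.28 + 0.12·b = 3 → b = 17.1579, a = 6.7218.

6.72 lb product A, 17.16 lb product B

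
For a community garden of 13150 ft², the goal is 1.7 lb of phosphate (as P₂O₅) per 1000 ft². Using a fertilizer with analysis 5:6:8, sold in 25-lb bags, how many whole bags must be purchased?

15 bags

Product per 1000 ft² = 1.7 / 6% = 28.3333 lb.
Total product = 28.3333 × 13150 / 1000 = 372.583 lb.
Bags = ⌈372.583 / 25⌉ = 15.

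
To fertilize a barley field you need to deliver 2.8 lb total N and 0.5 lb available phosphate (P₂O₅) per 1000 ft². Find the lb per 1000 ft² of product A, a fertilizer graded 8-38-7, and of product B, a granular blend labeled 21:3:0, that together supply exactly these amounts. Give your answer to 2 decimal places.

With a, b = lb per 1000 ft² of product A and product B:
N: 0.08·a + 0.21·b = 2.8
P₂O₅: 0.38·a + 0.03·b = 0.5
Eliminate b: (row1) − 0.21/0.03·(row2) → -2.58·a = -0.7, so a = 0.271318.
Then b = (0.5 − 0.38·0.271318) / 0.03 = 13.22997.

0.27 lb product A, 13.23 lb product B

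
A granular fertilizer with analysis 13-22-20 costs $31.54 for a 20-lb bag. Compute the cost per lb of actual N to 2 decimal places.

$12.13 per lb N

N in bag = 20 × 13% = 2.6 lb.
Cost per lb N = $31.54 / 2.6 = $12.1308.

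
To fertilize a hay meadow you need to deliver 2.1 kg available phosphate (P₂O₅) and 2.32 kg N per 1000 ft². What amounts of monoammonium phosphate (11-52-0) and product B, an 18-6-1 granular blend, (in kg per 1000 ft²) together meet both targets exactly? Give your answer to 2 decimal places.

Let a = kg of monoammonium phosphate, b = kg of product B (per 1000 ft²).
P₂O₅: 0.52·a + 0.06·b = 2.1
N: 0.11·a + 0.18·b = 2.32
From row1: a = (2.1 − 0.06·b) / 0.52.
Into row2: 0.11·(2.1 − 0.06·b)/0.52 + 0.18·b = 2.32 → b = 11.2115, a = 2.74483.

2.74 kg monoammonium phosphate, 11.21 kg product B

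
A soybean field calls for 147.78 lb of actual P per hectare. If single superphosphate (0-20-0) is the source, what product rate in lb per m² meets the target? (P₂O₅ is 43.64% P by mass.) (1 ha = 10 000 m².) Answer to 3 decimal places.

0.169 lb of product per sq m

As P₂O₅: 147.78 / 0.4364 = 338.634 lb per hectare.
Product per hectare = 338.634 / 20% = 1693.17 lb.
Convert to per m²: 1693.17 × 0.0001 = 0.169317 lb.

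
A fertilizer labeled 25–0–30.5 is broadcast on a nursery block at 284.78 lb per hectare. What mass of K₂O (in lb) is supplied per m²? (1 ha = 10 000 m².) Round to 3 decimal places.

K₂O per hectare = 284.78 × 30.5% = 86.8579 lb.
Convert to per m²: 86.8579 × 0.0001 = 0.00868579 lb.

0.009 lb K₂O per sq m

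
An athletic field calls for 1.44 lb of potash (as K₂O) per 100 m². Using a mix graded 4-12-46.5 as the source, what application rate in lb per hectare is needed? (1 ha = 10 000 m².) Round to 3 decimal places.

Product per 100 m² = 1.44 / 46.5% = 3.09677 lb.
Convert to per hectare: 3.09677 × 100 = 309.6774 lb.

309.677 lb of product per hectare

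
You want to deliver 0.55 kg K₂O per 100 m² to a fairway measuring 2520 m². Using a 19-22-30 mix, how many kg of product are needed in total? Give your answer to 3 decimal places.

Product per 100 m² = 0.55 / 30% = 1.83333 kg.
Total product = 1.83333 × 2520 / 100 = 46.2 kg.

46.200 kg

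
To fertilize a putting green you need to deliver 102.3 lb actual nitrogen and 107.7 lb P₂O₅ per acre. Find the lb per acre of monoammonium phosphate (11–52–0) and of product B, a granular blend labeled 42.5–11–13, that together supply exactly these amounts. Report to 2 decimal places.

Let a = lb of monoammonium phosphate, b = lb of product B (per acre).
N: 0.11·a + 0.425·b = 102.3
P₂O₅: 0.52·a + 0.11·b = 107.7
From row1: a = (102.3 − 0.425·b) / 0.11.
Into row2: 0.52·(102.3 − 0.425·b)/0.11 + 0.11·b = 107.7 → b = 197.937, a = 165.244.

165.24 lb monoammonium phosphate, 197.94 lb product B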